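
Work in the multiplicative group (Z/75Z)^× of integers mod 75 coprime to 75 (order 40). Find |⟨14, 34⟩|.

|⟨14⟩| = 10 and |⟨34⟩| = 10, so |H| is a multiple of lcm(10, 10) = 10 and divides |G| = 40.
Closing under the operation: H = {1, 4, 11, 14, 16, 19, 26, 29, 31, 34, 41, 44, 46, 49, 56, 59, 61, 64, 71, 74}, so |H| = 20.

20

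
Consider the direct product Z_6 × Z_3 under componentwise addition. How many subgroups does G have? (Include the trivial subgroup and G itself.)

12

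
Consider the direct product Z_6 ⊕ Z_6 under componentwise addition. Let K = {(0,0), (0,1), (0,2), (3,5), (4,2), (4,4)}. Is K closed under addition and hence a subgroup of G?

No

(0,1) ∈ K but its inverse (0,5) ∉ K, so K is not a subgroup.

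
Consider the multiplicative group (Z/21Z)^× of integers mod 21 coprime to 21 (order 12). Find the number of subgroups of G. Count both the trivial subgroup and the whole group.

|G| = 12, so by Lagrange every subgroup order divides 12. Divisors: 1, 2, 3, 4, 6, 12.
Subgroups by order — order 1: 1; order 2: 3; order 3: 1; order 4: 1; order 6: 3; order 12: 1.
Total: 1 + 3 + 1 + 1 + 3 + 1 = 10.

10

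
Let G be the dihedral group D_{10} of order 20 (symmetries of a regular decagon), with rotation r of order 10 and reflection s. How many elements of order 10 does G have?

The elements of order 10 are: r, r^3, r^7, r^9.
That's 4.

4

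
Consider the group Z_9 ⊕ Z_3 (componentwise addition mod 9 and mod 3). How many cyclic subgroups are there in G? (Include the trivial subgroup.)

Each element a generates a cyclic subgroup ⟨a⟩; distinct elements may generate the same one (a cyclic group of order d has φ(d) generators).
Cyclic subgroups by order — order 1: 1; order 3: 4; order 9: 3.
Total: 8.

8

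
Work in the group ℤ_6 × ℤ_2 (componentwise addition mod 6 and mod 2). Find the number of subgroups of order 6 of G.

|G| = 12 and 6 | 12, so subgroups of order 6 are possible by Lagrange.
The subgroups of order 6 are: {(0,0), (0,1), (2,0), (2,1), (4,0), (4,1)}; {(0,0), (1,0), (2,0), (3,0), (4,0), (5,0)}; {(0,0), (1,1), (2,0), (3,1), (4,0), (5,1)}.
So G has 3 subgroups of order 6.

3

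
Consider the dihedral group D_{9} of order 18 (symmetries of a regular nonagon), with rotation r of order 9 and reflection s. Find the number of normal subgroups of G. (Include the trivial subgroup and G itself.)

4

G has 16 subgroups. Checking conjugation-invariance by order — order 1: 1/1 normal; order 2: 0/9 normal; order 3: 1/1 normal; order 6: 0/3 normal; order 9: 1/1 normal; order 18: 1/1 normal.
Total normal subgroups: 4.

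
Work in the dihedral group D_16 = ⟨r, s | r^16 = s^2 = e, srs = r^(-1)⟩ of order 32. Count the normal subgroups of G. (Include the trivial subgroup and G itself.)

8

G has 36 subgroups. Checking conjugation-invariance by order — order 1: 1/1 normal; order 2: 1/17 normal; order 4: 1/9 normal; order 8: 1/5 normal; order 16: 3/3 normal; order 32: 1/1 normal.
Total normal subgroups: 8.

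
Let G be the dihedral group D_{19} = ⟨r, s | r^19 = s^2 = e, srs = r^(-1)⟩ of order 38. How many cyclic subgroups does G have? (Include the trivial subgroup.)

21

Group the elements of G by the cyclic subgroup they generate; each cyclic subgroup of order d accounts for φ(d) elements.
Cyclic subgroups by order — order 1: 1; order 2: 19; order 19: 1.
Total: 21.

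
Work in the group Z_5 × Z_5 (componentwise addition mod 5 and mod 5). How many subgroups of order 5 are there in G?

6

|G| = 25 and 5 | 25, so subgroups of order 5 are possible by Lagrange.
The subgroups of order 5 are: {(0,0), (0,1), (0,2), (0,3), (0,4)}; {(0,0), (1,0), (2,0), (3,0), (4,0)}; {(0,0), (1,1), (2,2), (3,3), (4,4)}; {(0,0), (1,2), (2,4), (3,1), (4,3)}; … (6 in all).
So G has 6 subgroups of order 5.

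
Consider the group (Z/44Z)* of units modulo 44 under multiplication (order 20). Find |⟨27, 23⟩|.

|⟨27⟩| = 10 and |⟨23⟩| = 2, so |H| is a multiple of lcm(10, 2) = 10 and divides |G| = 20.
Closing under the operation: H = {1, 3, 5, 9, 15, 23, 25, 27, 31, 37}, so |H| = 10.

10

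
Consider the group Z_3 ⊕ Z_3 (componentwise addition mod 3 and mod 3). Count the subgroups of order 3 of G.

|G| = 9 and 3 | 9, so subgroups of order 3 are possible by Lagrange.
The subgroups of order 3 are: {(0,0), (0,1), (0,2)}; {(0,0), (1,0), (2,0)}; {(0,0), (1,1), (2,2)}; {(0,0), (1,2), (2,1)}.
So G has 4 subgroups of order 3.

4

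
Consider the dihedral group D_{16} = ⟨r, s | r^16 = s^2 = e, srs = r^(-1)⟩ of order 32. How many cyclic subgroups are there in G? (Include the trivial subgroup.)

21

A cyclic subgroup of order d is generated by each of its φ(d) elements of order d, so the cyclic subgroups of order d number (#elements of order d)/φ(d).
Cyclic subgroups by order — order 1: 1; order 2: 17; order 4: 1; order 8: 1; order 16: 1.
Total: 21.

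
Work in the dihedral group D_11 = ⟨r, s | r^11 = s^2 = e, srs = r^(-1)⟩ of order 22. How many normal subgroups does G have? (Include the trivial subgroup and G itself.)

3

G has 14 subgroups. Checking conjugation-invariance by order — order 1: 1/1 normal; order 2: 0/11 normal; order 11: 1/1 normal; order 22: 1/1 normal.
Total normal subgroups: 3.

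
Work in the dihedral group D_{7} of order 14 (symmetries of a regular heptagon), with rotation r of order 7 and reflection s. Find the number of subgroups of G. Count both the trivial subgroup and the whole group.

|G| = 14, so by Lagrange every subgroup order divides 14. Divisors: 1, 2, 7, 14.
Subgroups by order — order 1: 1; order 2: 7; order 7: 1; order 14: 1.
Total: 1 + 7 + 1 + 1 = 10.

10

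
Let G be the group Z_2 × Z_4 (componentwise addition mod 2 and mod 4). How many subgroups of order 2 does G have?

|G| = 8 and 2 | 8, so subgroups of order 2 are possible by Lagrange.
The subgroups of order 2 are: {(0,0), (0,2)}; {(0,0), (1,0)}; {(0,0), (1,2)}.
So G has 3 subgroups of order 2.

3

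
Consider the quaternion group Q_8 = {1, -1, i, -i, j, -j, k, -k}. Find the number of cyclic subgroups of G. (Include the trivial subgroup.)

5

A cyclic subgroup of order d is generated by each of its φ(d) elements of order d, so the cyclic subgroups of order d number (#elements of order d)/φ(d).
Cyclic subgroups by order — order 1: 1; order 2: 1; order 4: 3.
Total: 5.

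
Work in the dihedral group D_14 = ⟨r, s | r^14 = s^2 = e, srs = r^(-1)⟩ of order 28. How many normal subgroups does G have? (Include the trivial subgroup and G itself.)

G has 28 subgroups. Checking conjugation-invariance by order — order 1: 1/1 normal; order 2: 1/15 normal; order 4: 0/7 normal; order 7: 1/1 normal; order 14: 3/3 normal; order 28: 1/1 normal.
Total normal subgroups: 7.

7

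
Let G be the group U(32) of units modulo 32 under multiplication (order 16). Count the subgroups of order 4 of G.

|G| = 16 and 4 | 16, so subgroups of order 4 are possible by Lagrange.
The subgroups of order 4 are: {1, 15, 17, 31}; {1, 7, 17, 23}; {1, 9, 17, 25}.
So G has 3 subgroups of order 4.

3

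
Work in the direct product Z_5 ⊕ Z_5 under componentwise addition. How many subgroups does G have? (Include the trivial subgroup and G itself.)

|G| = 25, so by Lagrange every subgroup order divides 25. Divisors: 1, 5, 25.
Subgroups by order — order 1: 1; order 5: 6; order 25: 1.
Total: 1 + 6 + 1 = 8.

8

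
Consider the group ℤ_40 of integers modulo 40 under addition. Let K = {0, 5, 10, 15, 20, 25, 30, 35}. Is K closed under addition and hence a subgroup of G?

Yes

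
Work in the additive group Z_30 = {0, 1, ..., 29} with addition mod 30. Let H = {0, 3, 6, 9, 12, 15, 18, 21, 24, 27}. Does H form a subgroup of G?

|H| = 10 divides |G| = 30, consistent with Lagrange.
H contains the identity, every element's inverse is in H, and H is closed under +: it is a subgroup.
In fact H = ⟨3⟩.

Yes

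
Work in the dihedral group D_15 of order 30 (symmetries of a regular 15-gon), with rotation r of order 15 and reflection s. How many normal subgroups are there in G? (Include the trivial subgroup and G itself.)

G has 28 subgroups. Checking conjugation-invariance by order — order 1: 1/1 normal; order 2: 0/15 normal; order 3: 1/1 normal; order 5: 1/1 normal; order 6: 0/5 normal; order 10: 0/3 normal; order 15: 1/1 normal; order 30: 1/1 normal.
Total normal subgroups: 5.

5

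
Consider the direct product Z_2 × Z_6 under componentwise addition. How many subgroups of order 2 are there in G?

|G| = 12 and 2 | 12, so subgroups of order 2 are possible by Lagrange.
The subgroups of order 2 are: {(0,0), (0,3)}; {(0,0), (1,0)}; {(0,0), (1,3)}.
So G has 3 subgroups of order 2.

3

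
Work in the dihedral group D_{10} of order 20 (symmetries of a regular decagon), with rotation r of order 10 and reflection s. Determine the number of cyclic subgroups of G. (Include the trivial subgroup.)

14

A cyclic subgroup of order d is generated by each of its φ(d) elements of order d, so the cyclic subgroups of order d number (#elements of order d)/φ(d).
Cyclic subgroups by order — order 1: 1; order 2: 11; order 5: 1; order 10: 1.
Total: 14.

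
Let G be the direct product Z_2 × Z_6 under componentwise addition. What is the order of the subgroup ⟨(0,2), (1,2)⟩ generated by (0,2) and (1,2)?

6

|⟨(0,2)⟩| = 3 and |⟨(1,2)⟩| = 6, so |H| is a multiple of lcm(3, 6) = 6 and divides |G| = 12.
Closing under the operation: H = {(0,0), (0,2), (0,4), (1,0), (1,2), (1,4)}, so |H| = 6.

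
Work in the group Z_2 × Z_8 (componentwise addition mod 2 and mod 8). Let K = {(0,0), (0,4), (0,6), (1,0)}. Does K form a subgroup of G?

No

(0,6) ∈ K but its inverse (0,2) ∉ K, so K is not a subgroup.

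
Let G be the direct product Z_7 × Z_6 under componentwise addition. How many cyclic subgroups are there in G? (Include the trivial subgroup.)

Group the elements of G by the cyclic subgroup they generate; each cyclic subgroup of order d accounts for φ(d) elements.
Cyclic subgroups by order — order 1: 1; order 2: 1; order 3: 1; order 6: 1; order 7: 1; order 14: 1; order 21: 1; order 42: 1.
Total: 8.

8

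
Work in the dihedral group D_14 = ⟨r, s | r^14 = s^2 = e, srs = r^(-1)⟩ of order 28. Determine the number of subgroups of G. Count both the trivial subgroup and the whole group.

28

|G| = 28, so by Lagrange every subgroup order divides 28. Divisors: 1, 2, 4, 7, 14, 28.
Subgroups by order — order 1: 1; order 2: 15; order 4: 7; order 7: 1; order 14: 3; order 28: 1.
Total: 1 + 15 + 7 + 1 + 3 + 1 = 28.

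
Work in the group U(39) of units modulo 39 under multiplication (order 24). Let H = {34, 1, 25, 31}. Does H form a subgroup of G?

Yes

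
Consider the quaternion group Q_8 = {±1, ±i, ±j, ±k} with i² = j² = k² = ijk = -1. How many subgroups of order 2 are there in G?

1

|G| = 8 and 2 | 8, so subgroups of order 2 are possible by Lagrange.
The subgroups of order 2 are: {1, -1}.
So G has 1 subgroup of order 2.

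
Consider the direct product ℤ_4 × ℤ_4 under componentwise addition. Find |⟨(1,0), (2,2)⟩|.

|⟨(1,0)⟩| = 4 and |⟨(2,2)⟩| = 2, so |H| is a multiple of lcm(4, 2) = 4 and divides |G| = 16.
Closing under the operation: H = {(0,0), (0,2), (1,0), (1,2), (2,0), (2,2), (3,0), (3,2)}, so |H| = 8.

8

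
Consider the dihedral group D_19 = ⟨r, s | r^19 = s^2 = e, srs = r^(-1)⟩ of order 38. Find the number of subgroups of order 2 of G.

|G| = 38 and 2 | 38, so subgroups of order 2 are possible by Lagrange.
The subgroups of order 2 are: {e, r^10s}; {e, r^11s}; {e, r^12s}; {e, r^13s}; … (19 in all).
So G has 19 subgroups of order 2.

19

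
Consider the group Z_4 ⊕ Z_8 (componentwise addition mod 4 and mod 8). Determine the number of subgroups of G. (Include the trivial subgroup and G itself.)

22

|G| = 32, so by Lagrange every subgroup order divides 32. Divisors: 1, 2, 4, 8, 16, 32.
Subgroups by order — order 1: 1; order 2: 3; order 4: 7; order 8: 7; order 16: 3; order 32: 1.
Total: 1 + 3 + 7 + 7 + 3 + 1 = 22.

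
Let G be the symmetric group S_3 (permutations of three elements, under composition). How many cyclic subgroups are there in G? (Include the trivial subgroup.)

5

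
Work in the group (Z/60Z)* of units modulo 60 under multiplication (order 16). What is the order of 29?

Compute successive powers of 29 mod 60: 29, 1; 29^2 ≡ 1 (mod 60).
So |⟨29⟩| = 2.

2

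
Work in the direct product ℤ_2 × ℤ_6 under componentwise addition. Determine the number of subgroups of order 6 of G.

3

|G| = 12 and 6 | 12, so subgroups of order 6 are possible by Lagrange.
The subgroups of order 6 are: {(0,0), (0,1), (0,2), (0,3), (0,4), (0,5)}; {(0,0), (0,2), (0,4), (1,0), (1,2), (1,4)}; {(0,0), (0,2), (0,4), (1,1), (1,3), (1,5)}.
So G has 3 subgroups of order 6.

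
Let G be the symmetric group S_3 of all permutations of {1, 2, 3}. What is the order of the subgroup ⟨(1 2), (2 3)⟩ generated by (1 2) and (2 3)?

|⟨(1 2)⟩| = 2 and |⟨(2 3)⟩| = 2, so |H| is a multiple of lcm(2, 2) = 2 and divides |G| = 6.
Closing {(1 2), (2 3)} under the group operation gives all of G, so |H| = 6.

6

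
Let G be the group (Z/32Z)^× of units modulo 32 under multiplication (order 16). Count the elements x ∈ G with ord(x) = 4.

4

The elements of order 4 are: 7, 9, 23, 25.
That's 4.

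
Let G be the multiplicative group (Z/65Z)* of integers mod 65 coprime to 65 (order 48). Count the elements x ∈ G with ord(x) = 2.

The elements of order 2 are: 14, 51, 64.
That's 3.

3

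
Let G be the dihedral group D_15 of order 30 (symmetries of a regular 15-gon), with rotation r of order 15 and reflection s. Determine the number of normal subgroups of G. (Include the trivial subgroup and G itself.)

G has 28 subgroups. Checking conjugation-invariance by order — order 1: 1/1 normal; order 2: 0/15 normal; order 3: 1/1 normal; order 5: 1/1 normal; order 6: 0/5 normal; order 10: 0/3 normal; order 15: 1/1 normal; order 30: 1/1 normal.
Total normal subgroups: 5.

5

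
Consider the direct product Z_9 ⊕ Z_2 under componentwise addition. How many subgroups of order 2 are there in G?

|G| = 18 and 2 | 18, so subgroups of order 2 are possible by Lagrange.
The subgroups of order 2 are: {(0,0), (0,1)}.
So G has 1 subgroup of order 2.

1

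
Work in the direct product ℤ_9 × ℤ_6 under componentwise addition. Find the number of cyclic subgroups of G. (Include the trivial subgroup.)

Group the elements of G by the cyclic subgroup they generate; each cyclic subgroup of order d accounts for φ(d) elements.
Cyclic subgroups by order — order 1: 1; order 2: 1; order 3: 4; order 6: 4; order 9: 3; order 18: 3.
Total: 16.

16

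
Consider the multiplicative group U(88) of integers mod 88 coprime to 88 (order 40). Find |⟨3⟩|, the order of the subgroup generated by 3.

Compute successive powers of 3 mod 88: 3, 9, 27, 81, 67, 25, 75, 49, …; 3^10 ≡ 1 (mod 88).
So |⟨3⟩| = 10.

10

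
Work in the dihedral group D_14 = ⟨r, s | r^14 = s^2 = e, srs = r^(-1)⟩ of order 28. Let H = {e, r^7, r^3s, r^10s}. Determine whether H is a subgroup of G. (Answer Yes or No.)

|H| = 4 divides |G| = 28, consistent with Lagrange.
H contains the identity, every element's inverse is in H, and H is closed under ·: it is a subgroup.

Yes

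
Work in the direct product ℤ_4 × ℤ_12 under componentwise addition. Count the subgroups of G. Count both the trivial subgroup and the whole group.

|G| = 48, so by Lagrange every subgroup order divides 48. Divisors: 1, 2, 3, 4, 6, 8, 12, 16, 24, 48.
Subgroups by order — order 1: 1; order 2: 3; order 3: 1; order 4: 7; order 6: 3; order 8: 3; order 12: 7; order 16: 1; order 24: 3; order 48: 1.
Total: 1 + 3 + 1 + 7 + 3 + 3 + 7 + 1 + 3 + 1 = 30.

30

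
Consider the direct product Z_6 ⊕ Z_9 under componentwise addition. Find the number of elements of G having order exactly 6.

An element (a,b) has order lcm(ord(a), ord(b)); count pairs with lcm equal to 6.
Enumerating gives 8 such elements.

8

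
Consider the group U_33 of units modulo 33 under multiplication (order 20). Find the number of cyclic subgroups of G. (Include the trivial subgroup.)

8

Each element a generates a cyclic subgroup ⟨a⟩; distinct elements may generate the same one (a cyclic group of order d has φ(d) generators).
Cyclic subgroups by order — order 1: 1; order 2: 3; order 5: 1; order 10: 3.
Total: 8.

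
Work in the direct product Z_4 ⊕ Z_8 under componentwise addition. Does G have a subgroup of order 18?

18 does not divide |G| = 32, so by Lagrange no subgroup of order 18 exists.

No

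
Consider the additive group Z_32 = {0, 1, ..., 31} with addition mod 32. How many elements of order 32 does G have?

In a cyclic group of order 32, the number of elements of order d (for d | 32) is φ(d).
φ(32) = 16.

16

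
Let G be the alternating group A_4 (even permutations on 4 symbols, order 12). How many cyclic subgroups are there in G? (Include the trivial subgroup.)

A cyclic subgroup of order d is generated by each of its φ(d) elements of order d, so the cyclic subgroups of order d number (#elements of order d)/φ(d).
Cyclic subgroups by order — order 1: 1; order 2: 3; order 3: 4.
Total: 8.

8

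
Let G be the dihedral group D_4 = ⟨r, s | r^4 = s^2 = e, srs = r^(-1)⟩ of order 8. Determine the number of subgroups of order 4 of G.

|G| = 8 and 4 | 8, so subgroups of order 4 are possible by Lagrange.
The subgroups of order 4 are: {e, r, r^2, r^3}; {e, r^2, s, r^2s}; {e, r^2, rs, r^3s}.
So G has 3 subgroups of order 4.

3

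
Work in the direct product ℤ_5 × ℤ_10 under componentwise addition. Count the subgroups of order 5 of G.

|G| = 50 and 5 | 50, so subgroups of order 5 are possible by Lagrange.
The subgroups of order 5 are: {(0,0), (0,2), (0,4), (0,6), (0,8)}; {(0,0), (1,0), (2,0), (3,0), (4,0)}; {(0,0), (1,2), (2,4), (3,6), (4,8)}; {(0,0), (1,4), (2,8), (3,2), (4,6)}; … (6 in all).
So G has 6 subgroups of order 5.

6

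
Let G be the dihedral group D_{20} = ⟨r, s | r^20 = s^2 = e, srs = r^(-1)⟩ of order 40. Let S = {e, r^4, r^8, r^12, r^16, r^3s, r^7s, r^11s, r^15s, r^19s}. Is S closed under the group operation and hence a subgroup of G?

|S| = 10 divides |G| = 40, consistent with Lagrange.
S contains the identity, every element's inverse is in S, and S is closed under ·: it is a subgroup.

Yes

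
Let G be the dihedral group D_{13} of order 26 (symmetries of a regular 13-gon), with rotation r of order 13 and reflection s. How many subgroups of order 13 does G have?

|G| = 26 and 13 | 26, so subgroups of order 13 are possible by Lagrange.
The subgroups of order 13 are: {e, r, r^2, r^3, r^4, r^5, r^6, r^7, r^8, r^9, r^10, r^11, r^12}.
So G has 1 subgroup of order 13.

1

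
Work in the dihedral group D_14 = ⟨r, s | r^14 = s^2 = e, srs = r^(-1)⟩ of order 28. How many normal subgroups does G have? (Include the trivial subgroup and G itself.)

7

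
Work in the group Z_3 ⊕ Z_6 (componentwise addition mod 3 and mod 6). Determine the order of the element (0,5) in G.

6

The order of (0,5) in Z_3 × Z_6 is lcm(ord(0) in Z_3, ord(5) in Z_6).
ord(0) = 1 and ord(5) = 6, so |⟨(0,5)⟩| = lcm(1, 6) = 6.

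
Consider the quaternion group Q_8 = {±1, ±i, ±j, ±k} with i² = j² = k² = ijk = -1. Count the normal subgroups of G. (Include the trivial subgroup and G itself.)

G has 6 subgroups. Checking conjugation-invariance by order — order 1: 1/1 normal; order 2: 1/1 normal; order 4: 3/3 normal; order 8: 1/1 normal.
Total normal subgroups: 6.

6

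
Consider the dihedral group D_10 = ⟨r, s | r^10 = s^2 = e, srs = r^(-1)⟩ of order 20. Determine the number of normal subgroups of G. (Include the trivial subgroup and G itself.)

7

G has 22 subgroups. Checking conjugation-invariance by order — order 1: 1/1 normal; order 2: 1/11 normal; order 4: 0/5 normal; order 5: 1/1 normal; order 10: 3/3 normal; order 20: 1/1 normal.
Total normal subgroups: 7.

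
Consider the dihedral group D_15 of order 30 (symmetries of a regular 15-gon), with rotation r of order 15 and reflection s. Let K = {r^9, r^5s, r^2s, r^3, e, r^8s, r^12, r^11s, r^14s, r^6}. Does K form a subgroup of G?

|K| = 10 divides |G| = 30, consistent with Lagrange.
K contains the identity, every element's inverse is in K, and K is closed under ·: it is a subgroup.

Yes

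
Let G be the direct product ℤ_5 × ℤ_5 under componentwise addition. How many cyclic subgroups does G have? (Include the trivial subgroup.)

Group the elements of G by the cyclic subgroup they generate; each cyclic subgroup of order d accounts for φ(d) elements.
Cyclic subgroups by order — order 1: 1; order 5: 6.
Total: 7.

7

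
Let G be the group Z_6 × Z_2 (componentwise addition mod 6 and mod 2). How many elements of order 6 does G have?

6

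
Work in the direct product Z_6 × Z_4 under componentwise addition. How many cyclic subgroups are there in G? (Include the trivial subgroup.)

Group the elements of G by the cyclic subgroup they generate; each cyclic subgroup of order d accounts for φ(d) elements.
Cyclic subgroups by order — order 1: 1; order 2: 3; order 3: 1; order 4: 2; order 6: 3; order 12: 2.
Total: 12.

12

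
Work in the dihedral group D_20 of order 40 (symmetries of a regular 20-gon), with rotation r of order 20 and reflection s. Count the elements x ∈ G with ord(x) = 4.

2

The elements of order 4 are: r^5, r^15.
That's 2.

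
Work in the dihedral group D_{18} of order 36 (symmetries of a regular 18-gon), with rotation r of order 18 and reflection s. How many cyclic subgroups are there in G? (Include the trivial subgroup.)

24

A cyclic subgroup of order d is generated by each of its φ(d) elements of order d, so the cyclic subgroups of order d number (#elements of order d)/φ(d).
Cyclic subgroups by order — order 1: 1; order 2: 19; order 3: 1; order 6: 1; order 9: 1; order 18: 1.
Total: 24.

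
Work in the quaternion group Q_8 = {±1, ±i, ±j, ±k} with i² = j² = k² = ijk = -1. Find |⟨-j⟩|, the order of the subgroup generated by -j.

Computing powers of -j: the smallest k with (-j)^k = e is k = 4.

4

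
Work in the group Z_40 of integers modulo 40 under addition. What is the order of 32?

5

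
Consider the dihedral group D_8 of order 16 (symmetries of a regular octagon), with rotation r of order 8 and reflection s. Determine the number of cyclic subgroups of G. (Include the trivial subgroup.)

A cyclic subgroup of order d is generated by each of its φ(d) elements of order d, so the cyclic subgroups of order d number (#elements of order d)/φ(d).
Cyclic subgroups by order — order 1: 1; order 2: 9; order 4: 1; order 8: 1.
Total: 12.

12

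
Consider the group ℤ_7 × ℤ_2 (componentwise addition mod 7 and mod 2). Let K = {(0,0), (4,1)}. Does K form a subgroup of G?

No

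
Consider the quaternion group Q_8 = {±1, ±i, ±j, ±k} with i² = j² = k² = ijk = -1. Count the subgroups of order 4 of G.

3

|G| = 8 and 4 | 8, so subgroups of order 4 are possible by Lagrange.
The subgroups of order 4 are: {1, -1, i, -i}; {1, -1, j, -j}; {1, -1, k, -k}.
So G has 3 subgroups of order 4.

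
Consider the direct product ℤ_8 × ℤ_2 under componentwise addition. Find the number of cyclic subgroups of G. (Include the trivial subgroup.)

8

Group the elements of G by the cyclic subgroup they generate; each cyclic subgroup of order d accounts for φ(d) elements.
Cyclic subgroups by order — order 1: 1; order 2: 3; order 4: 2; order 8: 2.
Total: 8.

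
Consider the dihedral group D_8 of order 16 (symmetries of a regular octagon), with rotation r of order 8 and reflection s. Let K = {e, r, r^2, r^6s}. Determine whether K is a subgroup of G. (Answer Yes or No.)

r ∈ K but its inverse r^7 ∉ K, so K is not a subgroup.

No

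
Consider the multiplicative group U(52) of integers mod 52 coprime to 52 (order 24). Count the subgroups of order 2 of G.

|G| = 24 and 2 | 24, so subgroups of order 2 are possible by Lagrange.
The subgroups of order 2 are: {1, 25}; {1, 27}; {1, 51}.
So G has 3 subgroups of order 2.

3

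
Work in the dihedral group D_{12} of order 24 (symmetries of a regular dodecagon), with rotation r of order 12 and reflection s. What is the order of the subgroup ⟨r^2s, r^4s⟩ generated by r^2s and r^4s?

12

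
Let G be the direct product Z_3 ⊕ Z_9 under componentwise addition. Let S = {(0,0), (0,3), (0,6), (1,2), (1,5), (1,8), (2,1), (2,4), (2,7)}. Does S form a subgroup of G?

|S| = 9 divides |G| = 27, consistent with Lagrange.
S contains the identity, every element's inverse is in S, and S is closed under +: it is a subgroup.
In fact S = ⟨(2,4)⟩.

Yes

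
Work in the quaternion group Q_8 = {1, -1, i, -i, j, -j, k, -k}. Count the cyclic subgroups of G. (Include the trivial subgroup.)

Group the elements of G by the cyclic subgroup they generate; each cyclic subgroup of order d accounts for φ(d) elements.
Cyclic subgroups by order — order 1: 1; order 2: 1; order 4: 3.
Total: 5.

5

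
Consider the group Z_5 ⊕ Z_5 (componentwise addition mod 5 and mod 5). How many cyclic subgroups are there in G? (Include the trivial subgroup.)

A cyclic subgroup of order d is generated by each of its φ(d) elements of order d, so the cyclic subgroups of order d number (#elements of order d)/φ(d).
Cyclic subgroups by order — order 1: 1; order 5: 6.
Total: 7.

7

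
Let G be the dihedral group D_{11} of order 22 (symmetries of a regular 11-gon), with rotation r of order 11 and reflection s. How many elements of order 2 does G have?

Enumerating element orders in G gives 11 elements of order 2.

11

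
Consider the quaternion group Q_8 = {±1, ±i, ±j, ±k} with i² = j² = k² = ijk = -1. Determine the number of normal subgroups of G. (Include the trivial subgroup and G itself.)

G has 6 subgroups. Checking conjugation-invariance by order — order 1: 1/1 normal; order 2: 1/1 normal; order 4: 3/3 normal; order 8: 1/1 normal.
Total normal subgroups: 6.

6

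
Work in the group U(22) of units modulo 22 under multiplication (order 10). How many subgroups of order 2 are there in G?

1

|G| = 10 and 2 | 10, so subgroups of order 2 are possible by Lagrange.
The subgroups of order 2 are: {1, 21}.
So G has 1 subgroup of order 2.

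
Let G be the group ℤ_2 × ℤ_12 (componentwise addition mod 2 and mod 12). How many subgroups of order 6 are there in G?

3

|G| = 24 and 6 | 24, so subgroups of order 6 are possible by Lagrange.
The subgroups of order 6 are: {(0,0), (0,2), (0,4), (0,6), (0,8), (0,10)}; {(0,0), (0,4), (0,8), (1,0), (1,4), (1,8)}; {(0,0), (0,4), (0,8), (1,2), (1,6), (1,10)}.
So G has 3 subgroups of order 6.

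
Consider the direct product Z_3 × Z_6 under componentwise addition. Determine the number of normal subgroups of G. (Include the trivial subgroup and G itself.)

G is abelian, so every subgroup is normal.
G has 12 subgroups in total, hence 12 normal subgroups.

12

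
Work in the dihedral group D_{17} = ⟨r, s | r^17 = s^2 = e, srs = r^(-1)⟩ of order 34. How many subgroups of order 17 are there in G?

|G| = 34 and 17 | 34, so subgroups of order 17 are possible by Lagrange.
The subgroups of order 17 are: {e, r, r^2, r^3, r^4, r^5, r^6, r^7, r^8, r^9, r^10, r^11, r^12, r^13, r^14, r^15, r^16}.
So G has 1 subgroup of order 17.

1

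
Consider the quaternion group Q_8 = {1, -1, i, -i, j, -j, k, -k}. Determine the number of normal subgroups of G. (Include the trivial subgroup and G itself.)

6

G has 6 subgroups. Checking conjugation-invariance by order — order 1: 1/1 normal; order 2: 1/1 normal; order 4: 3/3 normal; order 8: 1/1 normal.
Total normal subgroups: 6.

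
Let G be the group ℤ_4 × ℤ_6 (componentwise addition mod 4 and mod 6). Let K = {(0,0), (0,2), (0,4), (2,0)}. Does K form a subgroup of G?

No

Closure fails: (0,2) + (2,0) = (2,2) ∉ K. So K is not a subgroup.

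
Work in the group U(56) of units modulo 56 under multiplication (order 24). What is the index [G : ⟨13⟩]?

12

|⟨13⟩| = 2 and |G| = 24.
By Lagrange, [G : H] = |G|/|H| = 24/2 = 12.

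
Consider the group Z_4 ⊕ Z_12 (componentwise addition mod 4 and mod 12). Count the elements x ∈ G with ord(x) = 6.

6

An element (a,b) has order lcm(ord(a), ord(b)); count pairs with lcm equal to 6.
Enumerating gives 6 such elements.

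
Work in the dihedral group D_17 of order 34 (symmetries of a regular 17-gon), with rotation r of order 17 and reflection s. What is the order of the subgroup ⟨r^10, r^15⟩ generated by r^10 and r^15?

17

|⟨r^10⟩| = 17 and |⟨r^15⟩| = 17, so |H| is a multiple of lcm(17, 17) = 17 and divides |G| = 34.
Closing under the operation: H = {e, r, r^2, r^3, r^4, r^5, r^6, r^7, r^8, r^9, r^10, r^11, r^12, r^13, r^14, r^15, r^16}, so |H| = 17.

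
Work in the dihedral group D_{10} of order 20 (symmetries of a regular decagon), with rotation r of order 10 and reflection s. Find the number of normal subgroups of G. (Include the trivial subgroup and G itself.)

G has 22 subgroups. Checking conjugation-invariance by order — order 1: 1/1 normal; order 2: 1/11 normal; order 4: 0/5 normal; order 5: 1/1 normal; order 10: 3/3 normal; order 20: 1/1 normal.
Total normal subgroups: 7.

7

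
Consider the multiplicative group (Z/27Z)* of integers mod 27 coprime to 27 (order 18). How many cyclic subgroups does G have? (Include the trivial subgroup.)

Each element a generates a cyclic subgroup ⟨a⟩; distinct elements may generate the same one (a cyclic group of order d has φ(d) generators).
Cyclic subgroups by order — order 1: 1; order 2: 1; order 3: 1; order 6: 1; order 9: 1; order 18: 1.
Total: 6.

6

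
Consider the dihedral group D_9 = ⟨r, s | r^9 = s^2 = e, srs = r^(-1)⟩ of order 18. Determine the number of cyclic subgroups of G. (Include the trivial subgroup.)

12

A cyclic subgroup of order d is generated by each of its φ(d) elements of order d, so the cyclic subgroups of order d number (#elements of order d)/φ(d).
Cyclic subgroups by order — order 1: 1; order 2: 9; order 3: 1; order 9: 1.
Total: 12.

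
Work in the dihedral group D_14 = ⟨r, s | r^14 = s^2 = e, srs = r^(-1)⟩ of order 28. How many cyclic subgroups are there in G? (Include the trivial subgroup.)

18

Group the elements of G by the cyclic subgroup they generate; each cyclic subgroup of order d accounts for φ(d) elements.
Cyclic subgroups by order — order 1: 1; order 2: 15; order 7: 1; order 14: 1.
Total: 18.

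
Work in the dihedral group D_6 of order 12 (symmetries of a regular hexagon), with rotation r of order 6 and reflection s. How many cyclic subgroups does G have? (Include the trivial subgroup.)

Each element a generates a cyclic subgroup ⟨a⟩; distinct elements may generate the same one (a cyclic group of order d has φ(d) generators).
Cyclic subgroups by order — order 1: 1; order 2: 7; order 3: 1; order 6: 1.
Total: 10.

10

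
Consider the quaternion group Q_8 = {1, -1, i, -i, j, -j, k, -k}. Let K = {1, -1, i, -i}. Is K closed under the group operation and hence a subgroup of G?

Yes

|K| = 4 divides |G| = 8, consistent with Lagrange.
K contains the identity, every element's inverse is in K, and K is closed under ·: it is a subgroup.
In fact K = ⟨-i⟩.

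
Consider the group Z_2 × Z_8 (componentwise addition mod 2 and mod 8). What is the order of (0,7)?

8

The order of (0,7) in Z_2 × Z_8 is lcm(ord(0) in Z_2, ord(7) in Z_8).
ord(0) = 1 and ord(7) = 8, so |⟨(0,7)⟩| = lcm(1, 8) = 8.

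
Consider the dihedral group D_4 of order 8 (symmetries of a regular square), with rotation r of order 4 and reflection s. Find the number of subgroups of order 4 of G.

3

|G| = 8 and 4 | 8, so subgroups of order 4 are possible by Lagrange.
The subgroups of order 4 are: {e, r, r^2, r^3}; {e, r^2, s, r^2s}; {e, r^2, rs, r^3s}.
So G has 3 subgroups of order 4.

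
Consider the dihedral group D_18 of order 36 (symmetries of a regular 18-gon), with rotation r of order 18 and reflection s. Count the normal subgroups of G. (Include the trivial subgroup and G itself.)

9

G has 45 subgroups. Checking conjugation-invariance by order — order 1: 1/1 normal; order 2: 1/19 normal; order 3: 1/1 normal; order 4: 0/9 normal; order 6: 1/7 normal; order 9: 1/1 normal; order 12: 0/3 normal; order 18: 3/3 normal; order 36: 1/1 normal.
Total normal subgroups: 9.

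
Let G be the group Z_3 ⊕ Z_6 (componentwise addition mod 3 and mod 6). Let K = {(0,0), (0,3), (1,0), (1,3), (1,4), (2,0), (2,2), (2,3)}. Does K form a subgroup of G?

No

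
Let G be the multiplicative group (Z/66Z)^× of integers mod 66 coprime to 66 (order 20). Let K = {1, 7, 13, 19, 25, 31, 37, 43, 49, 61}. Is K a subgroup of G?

Yes

|K| = 10 divides |G| = 20, consistent with Lagrange.
K contains the identity, every element's inverse is in K, and K is closed under ·: it is a subgroup.
In fact K = ⟨7⟩.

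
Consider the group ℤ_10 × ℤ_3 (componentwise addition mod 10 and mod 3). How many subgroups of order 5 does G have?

|G| = 30 and 5 | 30, so subgroups of order 5 are possible by Lagrange.
The subgroups of order 5 are: {(0,0), (2,0), (4,0), (6,0), (8,0)}.
So G has 1 subgroup of order 5.

1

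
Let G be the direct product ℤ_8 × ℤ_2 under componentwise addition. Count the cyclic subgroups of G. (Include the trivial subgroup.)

8

Group the elements of G by the cyclic subgroup they generate; each cyclic subgroup of order d accounts for φ(d) elements.
Cyclic subgroups by order — order 1: 1; order 2: 3; order 4: 2; order 8: 2.
Total: 8.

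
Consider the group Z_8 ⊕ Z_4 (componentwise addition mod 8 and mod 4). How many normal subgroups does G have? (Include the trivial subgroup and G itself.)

22

G is abelian, so every subgroup is normal.
G has 22 subgroups in total, hence 22 normal subgroups.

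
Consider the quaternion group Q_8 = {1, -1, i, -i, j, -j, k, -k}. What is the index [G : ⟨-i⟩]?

2

|⟨-i⟩| = 4 and |G| = 8.
By Lagrange, [G : H] = |G|/|H| = 8/4 = 2.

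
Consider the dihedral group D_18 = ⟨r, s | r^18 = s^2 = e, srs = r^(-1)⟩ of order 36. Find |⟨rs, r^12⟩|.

|⟨rs⟩| = 2 and |⟨r^12⟩| = 3, so |H| is a multiple of lcm(2, 3) = 6 and divides |G| = 36.
Closing under the operation: H = {e, r^6, r^12, rs, r^7s, r^13s}, so |H| = 6.

6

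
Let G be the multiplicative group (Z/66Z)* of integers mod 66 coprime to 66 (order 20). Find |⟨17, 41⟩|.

|⟨17⟩| = 10 and |⟨41⟩| = 10, so |H| is a multiple of lcm(10, 10) = 10 and divides |G| = 20.
Closing under the operation: H = {1, 17, 25, 29, 31, 35, 37, 41, 49, 65}, so |H| = 10.

10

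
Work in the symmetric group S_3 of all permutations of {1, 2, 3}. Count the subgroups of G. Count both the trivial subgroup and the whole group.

|G| = 6, so by Lagrange every subgroup order divides 6. Divisors: 1, 2, 3, 6.
Subgroups by order — order 1: 1; order 2: 3; order 3: 1; order 6: 1.
Total: 1 + 3 + 1 + 1 = 6.

6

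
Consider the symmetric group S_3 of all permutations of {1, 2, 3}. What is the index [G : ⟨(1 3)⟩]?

3

|⟨(1 3)⟩| = 2 and |G| = 6.
By Lagrange, [G : H] = |G|/|H| = 6/2 = 3.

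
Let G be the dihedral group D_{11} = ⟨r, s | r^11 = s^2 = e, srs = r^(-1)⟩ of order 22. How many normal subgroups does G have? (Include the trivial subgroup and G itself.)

G has 14 subgroups. Checking conjugation-invariance by order — order 1: 1/1 normal; order 2: 0/11 normal; order 11: 1/1 normal; order 22: 1/1 normal.
Total normal subgroups: 3.

3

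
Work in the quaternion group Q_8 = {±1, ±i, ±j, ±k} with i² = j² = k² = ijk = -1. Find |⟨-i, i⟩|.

|⟨-i⟩| = 4 and |⟨i⟩| = 4, so |H| is a multiple of lcm(4, 4) = 4 and divides |G| = 8.
Closing under the operation: H = {1, -1, i, -i}, so |H| = 4.

4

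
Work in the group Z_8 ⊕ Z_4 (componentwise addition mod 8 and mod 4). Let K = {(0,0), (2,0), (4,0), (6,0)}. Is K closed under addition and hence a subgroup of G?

|K| = 4 divides |G| = 32, consistent with Lagrange.
K contains the identity, every element's inverse is in K, and K is closed under +: it is a subgroup.
In fact K = ⟨(6,0)⟩.

Yes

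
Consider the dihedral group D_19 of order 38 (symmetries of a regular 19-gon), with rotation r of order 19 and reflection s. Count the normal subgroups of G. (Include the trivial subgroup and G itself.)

3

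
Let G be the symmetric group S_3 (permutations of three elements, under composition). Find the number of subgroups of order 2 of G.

3

|G| = 6 and 2 | 6, so subgroups of order 2 are possible by Lagrange.
The subgroups of order 2 are: {e, (1 2)}; {e, (1 3)}; {e, (2 3)}.
So G has 3 subgroups of order 2.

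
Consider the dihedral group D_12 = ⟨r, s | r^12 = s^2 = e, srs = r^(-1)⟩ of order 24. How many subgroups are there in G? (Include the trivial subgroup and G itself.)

|G| = 24, so by Lagrange every subgroup order divides 24. Divisors: 1, 2, 3, 4, 6, 8, 12, 24.
Subgroups by order — order 1: 1; order 2: 13; order 3: 1; order 4: 7; order 6: 5; order 8: 3; order 12: 3; order 24: 1.
Total: 1 + 13 + 1 + 7 + 5 + 3 + 3 + 1 = 34.

34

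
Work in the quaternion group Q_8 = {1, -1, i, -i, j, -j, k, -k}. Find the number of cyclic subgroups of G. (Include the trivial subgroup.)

5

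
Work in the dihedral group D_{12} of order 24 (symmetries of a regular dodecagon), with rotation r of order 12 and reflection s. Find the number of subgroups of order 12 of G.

|G| = 24 and 12 | 24, so subgroups of order 12 are possible by Lagrange.
The subgroups of order 12 are: {e, r, r^2, r^3, r^4, r^5, r^6, r^7, r^8, r^9, r^10, r^11}; {e, r^2, r^4, r^6, r^8, r^10, s, r^2s, r^4s, r^6s, r^8s, r^10s}; {e, r^2, r^4, r^6, r^8, r^10, rs, r^3s, r^5s, r^7s, r^9s, r^11s}.
So G has 3 subgroups of order 12.

3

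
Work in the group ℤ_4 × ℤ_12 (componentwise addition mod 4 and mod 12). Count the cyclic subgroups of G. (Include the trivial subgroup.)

Group the elements of G by the cyclic subgroup they generate; each cyclic subgroup of order d accounts for φ(d) elements.
Cyclic subgroups by order — order 1: 1; order 2: 3; order 3: 1; order 4: 6; order 6: 3; order 12: 6.
Total: 20.

20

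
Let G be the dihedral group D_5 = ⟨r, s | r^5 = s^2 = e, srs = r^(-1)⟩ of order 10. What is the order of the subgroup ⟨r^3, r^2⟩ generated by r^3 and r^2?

5

|⟨r^3⟩| = 5 and |⟨r^2⟩| = 5, so |H| is a multiple of lcm(5, 5) = 5 and divides |G| = 10.
Closing under the operation: H = {e, r, r^2, r^3, r^4}, so |H| = 5.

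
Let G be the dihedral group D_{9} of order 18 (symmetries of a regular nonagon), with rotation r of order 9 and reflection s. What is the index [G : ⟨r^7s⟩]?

|⟨r^7s⟩| = 2 and |G| = 18.
By Lagrange, [G : H] = |G|/|H| = 18/2 = 9.

9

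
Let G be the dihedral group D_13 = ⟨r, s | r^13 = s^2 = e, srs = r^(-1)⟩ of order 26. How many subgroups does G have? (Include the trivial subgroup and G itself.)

|G| = 26, so by Lagrange every subgroup order divides 26. Divisors: 1, 2, 13, 26.
Subgroups by order — order 1: 1; order 2: 13; order 13: 1; order 26: 1.
Total: 1 + 13 + 1 + 1 = 16.

16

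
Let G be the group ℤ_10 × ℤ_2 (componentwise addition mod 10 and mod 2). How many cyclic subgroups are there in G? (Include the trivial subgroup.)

Group the elements of G by the cyclic subgroup they generate; each cyclic subgroup of order d accounts for φ(d) elements.
Cyclic subgroups by order — order 1: 1; order 2: 3; order 5: 1; order 10: 3.
Total: 8.

8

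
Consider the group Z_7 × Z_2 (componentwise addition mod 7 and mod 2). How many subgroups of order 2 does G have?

1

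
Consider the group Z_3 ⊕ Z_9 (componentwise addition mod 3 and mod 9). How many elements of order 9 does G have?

An element (a,b) has order lcm(ord(a), ord(b)); count pairs with lcm equal to 9.
Enumerating gives 18 such elements.

18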